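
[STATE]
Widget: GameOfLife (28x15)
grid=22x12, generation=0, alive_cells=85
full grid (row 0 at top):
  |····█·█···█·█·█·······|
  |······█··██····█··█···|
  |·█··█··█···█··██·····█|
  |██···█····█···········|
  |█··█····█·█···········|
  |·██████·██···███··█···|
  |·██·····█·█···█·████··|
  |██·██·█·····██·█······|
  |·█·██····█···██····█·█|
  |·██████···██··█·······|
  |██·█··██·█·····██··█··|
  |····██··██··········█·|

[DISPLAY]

Gen: 0                      
····█·█···█·█·█·······      
······█··██····█··█···      
·█··█··█···█··██·····█      
██···█····█···········      
█··█····█·█···········      
·██████·██···███··█···      
·██·····█·█···█·████··      
██·██·█·····██·█······      
·█·██····█···██····█·█      
·██████···██··█·······      
██·█··██·█·····██··█··      
····██··██··········█·      
                            
                            


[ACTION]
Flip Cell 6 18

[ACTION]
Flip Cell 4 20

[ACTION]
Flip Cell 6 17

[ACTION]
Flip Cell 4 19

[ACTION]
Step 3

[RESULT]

Gen: 3                      
·······██·············      
·····█····█·████······      
·██·████···██···█·····      
····█···█··█····█·····      
·██···███·······█··██·      
···███···█·█····█·██··      
····█···········█·····      
·····█···██···███·····      
·············█········      
···········█···█······      
·····█·█······██······      
······█···············      
                            
                            


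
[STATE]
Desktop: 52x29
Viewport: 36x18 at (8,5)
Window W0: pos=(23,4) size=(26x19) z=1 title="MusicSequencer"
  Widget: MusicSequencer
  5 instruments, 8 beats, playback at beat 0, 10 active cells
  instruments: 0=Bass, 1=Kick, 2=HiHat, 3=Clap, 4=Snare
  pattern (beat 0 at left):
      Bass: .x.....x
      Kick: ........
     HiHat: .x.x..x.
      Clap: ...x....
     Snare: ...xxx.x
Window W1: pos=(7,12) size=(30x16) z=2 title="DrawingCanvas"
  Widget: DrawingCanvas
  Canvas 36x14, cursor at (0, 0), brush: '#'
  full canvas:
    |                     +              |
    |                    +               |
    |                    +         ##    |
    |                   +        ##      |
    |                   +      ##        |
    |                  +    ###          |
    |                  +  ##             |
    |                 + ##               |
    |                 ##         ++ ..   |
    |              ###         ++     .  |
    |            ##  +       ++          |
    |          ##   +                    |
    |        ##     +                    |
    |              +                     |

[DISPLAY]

               ┃ MusicSequencer     
               ┠────────────────────
               ┃      ▼1234567      
               ┃  Bass·█·····█      
               ┃  Kick········      
               ┃ HiHat·█·█··█·      
               ┃  Clap···█····      
━━━━━━━━━━━━━━━━━━━━━━━━━━━━┓█      
 DrawingCanvas              ┃       
────────────────────────────┨       
+                    +      ┃       
                    +       ┃       
                    +       ┃       
                   +        ┃       
                   +      ##┃       
                  +    ###  ┃       
                  +  ##     ┃       
                 + ##       ┃━━━━━━━


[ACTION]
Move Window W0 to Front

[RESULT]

               ┃ MusicSequencer     
               ┠────────────────────
               ┃      ▼1234567      
               ┃  Bass·█·····█      
               ┃  Kick········      
               ┃ HiHat·█·█··█·      
               ┃  Clap···█····      
━━━━━━━━━━━━━━━┃ Snare···███·█      
 DrawingCanvas ┃                    
───────────────┃                    
+              ┃                    
               ┃                    
               ┃                    
               ┃                    
               ┃                    
               ┃                    
               ┃                    
               ┗━━━━━━━━━━━━━━━━━━━━


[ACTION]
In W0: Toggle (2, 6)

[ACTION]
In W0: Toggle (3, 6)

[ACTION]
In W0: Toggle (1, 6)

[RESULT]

               ┃ MusicSequencer     
               ┠────────────────────
               ┃      ▼1234567      
               ┃  Bass·█·····█      
               ┃  Kick······█·      
               ┃ HiHat·█·█····      
               ┃  Clap···█··█·      
━━━━━━━━━━━━━━━┃ Snare···███·█      
 DrawingCanvas ┃                    
───────────────┃                    
+              ┃                    
               ┃                    
               ┃                    
               ┃                    
               ┃                    
               ┃                    
               ┃                    
               ┗━━━━━━━━━━━━━━━━━━━━


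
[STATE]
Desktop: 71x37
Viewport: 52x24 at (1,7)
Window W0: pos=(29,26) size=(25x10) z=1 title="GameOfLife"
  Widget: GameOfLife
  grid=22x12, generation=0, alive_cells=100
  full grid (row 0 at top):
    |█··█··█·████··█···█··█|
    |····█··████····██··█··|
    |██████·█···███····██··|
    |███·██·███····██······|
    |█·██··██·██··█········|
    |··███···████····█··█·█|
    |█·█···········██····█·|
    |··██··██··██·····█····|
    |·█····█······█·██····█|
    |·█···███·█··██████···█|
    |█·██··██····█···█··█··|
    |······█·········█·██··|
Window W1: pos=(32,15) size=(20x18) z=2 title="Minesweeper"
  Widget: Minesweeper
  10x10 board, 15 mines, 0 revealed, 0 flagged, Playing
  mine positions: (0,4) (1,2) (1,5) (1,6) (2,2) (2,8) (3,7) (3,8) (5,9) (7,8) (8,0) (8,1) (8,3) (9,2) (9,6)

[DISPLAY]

                                                    
                                                    
                                                    
                                                    
                                                    
                                                    
                                                    
                                                    
                               ┏━━━━━━━━━━━━━━━━━━┓ 
                               ┃ Minesweeper      ┃ 
                               ┠──────────────────┨ 
                               ┃■■■■■■■■■■        ┃ 
                               ┃■■■■■■■■■■        ┃ 
                               ┃■■■■■■■■■■        ┃ 
                               ┃■■■■■■■■■■        ┃ 
                               ┃■■■■■■■■■■        ┃ 
                               ┃■■■■■■■■■■        ┃ 
                               ┃■■■■■■■■■■        ┃ 
                               ┃■■■■■■■■■■        ┃ 
                            ┏━━┃■■■■■■■■■■        ┃━
                            ┃ G┃■■■■■■■■■■        ┃ 
                            ┠──┃                  ┃─
                            ┃Ge┃                  ┃ 
                            ┃██┃                  ┃ 


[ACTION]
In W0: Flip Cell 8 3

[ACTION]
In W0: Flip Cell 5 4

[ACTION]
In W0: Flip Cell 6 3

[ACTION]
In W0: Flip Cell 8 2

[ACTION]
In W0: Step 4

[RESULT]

                                                    
                                                    
                                                    
                                                    
                                                    
                                                    
                                                    
                                                    
                               ┏━━━━━━━━━━━━━━━━━━┓ 
                               ┃ Minesweeper      ┃ 
                               ┠──────────────────┨ 
                               ┃■■■■■■■■■■        ┃ 
                               ┃■■■■■■■■■■        ┃ 
                               ┃■■■■■■■■■■        ┃ 
                               ┃■■■■■■■■■■        ┃ 
                               ┃■■■■■■■■■■        ┃ 
                               ┃■■■■■■■■■■        ┃ 
                               ┃■■■■■■■■■■        ┃ 
                               ┃■■■■■■■■■■        ┃ 
                            ┏━━┃■■■■■■■■■■        ┃━
                            ┃ G┃■■■■■■■■■■        ┃ 
                            ┠──┃                  ┃─
                            ┃Ge┃                  ┃ 
                            ┃··┃                  ┃ 


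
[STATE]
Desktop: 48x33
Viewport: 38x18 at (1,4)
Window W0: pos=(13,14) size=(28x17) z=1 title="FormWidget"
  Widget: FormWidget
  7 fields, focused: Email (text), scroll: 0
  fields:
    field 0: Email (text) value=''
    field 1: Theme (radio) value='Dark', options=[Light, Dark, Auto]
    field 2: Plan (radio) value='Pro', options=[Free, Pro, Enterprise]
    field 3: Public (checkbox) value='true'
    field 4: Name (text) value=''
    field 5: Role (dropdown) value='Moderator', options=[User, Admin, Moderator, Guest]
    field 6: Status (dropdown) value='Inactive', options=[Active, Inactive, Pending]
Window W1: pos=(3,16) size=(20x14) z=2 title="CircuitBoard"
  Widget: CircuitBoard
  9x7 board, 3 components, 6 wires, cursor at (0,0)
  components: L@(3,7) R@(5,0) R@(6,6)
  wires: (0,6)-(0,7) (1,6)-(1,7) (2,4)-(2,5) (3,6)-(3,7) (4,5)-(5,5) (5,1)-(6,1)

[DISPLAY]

                                      
                                      
                                      
                                      
                                      
                                      
                                      
                                      
                                      
                                      
            ┏━━━━━━━━━━━━━━━━━━━━━━━━━
            ┃ FormWidget              
  ┏━━━━━━━━━━━━━━━━━━┓────────────────
  ┃ CircuitBoard     ┃     [          
  ┠──────────────────┨     ( ) Light  
  ┃   0 1 2 3 4 5 6 7┃     ( ) Free  (
  ┃0  [.]            ┃     [x]        
  ┃                  ┃     [          


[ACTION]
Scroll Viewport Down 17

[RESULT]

            ┃ FormWidget              
  ┏━━━━━━━━━━━━━━━━━━┓────────────────
  ┃ CircuitBoard     ┃     [          
  ┠──────────────────┨     ( ) Light  
  ┃   0 1 2 3 4 5 6 7┃     ( ) Free  (
  ┃0  [.]            ┃     [x]        
  ┃                  ┃     [          
  ┃1                 ┃     [Moderator▼
  ┃                  ┃     [Inactive ▼
  ┃2                 ┃                
  ┃                  ┃                
  ┃3                 ┃                
  ┃                  ┃                
  ┃4                 ┃                
  ┗━━━━━━━━━━━━━━━━━━┛                
            ┗━━━━━━━━━━━━━━━━━━━━━━━━━
                                      
                                      


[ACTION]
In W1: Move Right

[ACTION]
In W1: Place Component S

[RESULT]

            ┃ FormWidget              
  ┏━━━━━━━━━━━━━━━━━━┓────────────────
  ┃ CircuitBoard     ┃     [          
  ┠──────────────────┨     ( ) Light  
  ┃   0 1 2 3 4 5 6 7┃     ( ) Free  (
  ┃0      [S]        ┃     [x]        
  ┃                  ┃     [          
  ┃1                 ┃     [Moderator▼
  ┃                  ┃     [Inactive ▼
  ┃2                 ┃                
  ┃                  ┃                
  ┃3                 ┃                
  ┃                  ┃                
  ┃4                 ┃                
  ┗━━━━━━━━━━━━━━━━━━┛                
            ┗━━━━━━━━━━━━━━━━━━━━━━━━━
                                      
                                      


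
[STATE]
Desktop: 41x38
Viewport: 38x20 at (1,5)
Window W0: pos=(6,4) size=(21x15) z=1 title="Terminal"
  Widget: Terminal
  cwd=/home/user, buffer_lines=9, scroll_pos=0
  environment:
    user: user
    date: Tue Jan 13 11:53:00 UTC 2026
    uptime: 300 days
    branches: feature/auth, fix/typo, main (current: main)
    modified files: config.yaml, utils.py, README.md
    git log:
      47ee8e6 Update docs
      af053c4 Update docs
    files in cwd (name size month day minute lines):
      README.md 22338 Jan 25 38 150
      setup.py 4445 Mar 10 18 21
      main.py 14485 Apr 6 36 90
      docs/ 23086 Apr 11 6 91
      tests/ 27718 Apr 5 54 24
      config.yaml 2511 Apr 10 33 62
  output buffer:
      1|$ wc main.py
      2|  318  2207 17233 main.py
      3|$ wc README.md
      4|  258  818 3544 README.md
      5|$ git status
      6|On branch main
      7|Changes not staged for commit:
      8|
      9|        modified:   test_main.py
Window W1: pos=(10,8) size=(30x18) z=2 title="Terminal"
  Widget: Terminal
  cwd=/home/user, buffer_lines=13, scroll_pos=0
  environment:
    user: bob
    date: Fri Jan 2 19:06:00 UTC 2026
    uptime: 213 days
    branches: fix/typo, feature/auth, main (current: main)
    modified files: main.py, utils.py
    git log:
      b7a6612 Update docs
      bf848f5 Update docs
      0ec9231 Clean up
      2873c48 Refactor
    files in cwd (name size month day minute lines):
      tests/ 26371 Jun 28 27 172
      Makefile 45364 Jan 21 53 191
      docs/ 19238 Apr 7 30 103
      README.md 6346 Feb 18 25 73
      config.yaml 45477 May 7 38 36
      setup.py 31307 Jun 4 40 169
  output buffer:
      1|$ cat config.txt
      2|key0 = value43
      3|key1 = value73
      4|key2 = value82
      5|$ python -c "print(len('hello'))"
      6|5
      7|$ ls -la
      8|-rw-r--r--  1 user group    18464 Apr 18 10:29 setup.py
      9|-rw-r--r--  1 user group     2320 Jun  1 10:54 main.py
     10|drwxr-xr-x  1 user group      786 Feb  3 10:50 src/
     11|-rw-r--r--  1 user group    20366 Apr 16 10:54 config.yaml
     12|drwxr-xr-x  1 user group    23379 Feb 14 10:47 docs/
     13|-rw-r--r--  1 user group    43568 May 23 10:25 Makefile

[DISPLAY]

     ┃ Terminal          ┃            
     ┠───────────────────┨            
     ┃$ wc main.py       ┃            
     ┃  3┏━━━━━━━━━━━━━━━━━━━━━━━━━━━━
     ┃$ w┃ Terminal                   
     ┃  2┠────────────────────────────
     ┃$ g┃$ cat config.txt            
     ┃On ┃key0 = value43              
     ┃Cha┃key1 = value73              
     ┃   ┃key2 = value82              
     ┃   ┃$ python -c "print(len('hell
     ┃$ █┃5                           
     ┃   ┃$ ls -la                    
     ┗━━━┃-rw-r--r--  1 user group    
         ┃-rw-r--r--  1 user group    
         ┃drwxr-xr-x  1 user group    
         ┃-rw-r--r--  1 user group    
         ┃drwxr-xr-x  1 user group    
         ┃-rw-r--r--  1 user group    
         ┃$ █                         


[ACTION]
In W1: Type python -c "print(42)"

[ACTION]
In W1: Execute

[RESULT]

     ┃ Terminal          ┃            
     ┠───────────────────┨            
     ┃$ wc main.py       ┃            
     ┃  3┏━━━━━━━━━━━━━━━━━━━━━━━━━━━━
     ┃$ w┃ Terminal                   
     ┃  2┠────────────────────────────
     ┃$ g┃key1 = value73              
     ┃On ┃key2 = value82              
     ┃Cha┃$ python -c "print(len('hell
     ┃   ┃5                           
     ┃   ┃$ ls -la                    
     ┃$ █┃-rw-r--r--  1 user group    
     ┃   ┃-rw-r--r--  1 user group    
     ┗━━━┃drwxr-xr-x  1 user group    
         ┃-rw-r--r--  1 user group    
         ┃drwxr-xr-x  1 user group    
         ┃-rw-r--r--  1 user group    
         ┃$ python -c "print(42)"     
         ┃42                          
         ┃$ █                         


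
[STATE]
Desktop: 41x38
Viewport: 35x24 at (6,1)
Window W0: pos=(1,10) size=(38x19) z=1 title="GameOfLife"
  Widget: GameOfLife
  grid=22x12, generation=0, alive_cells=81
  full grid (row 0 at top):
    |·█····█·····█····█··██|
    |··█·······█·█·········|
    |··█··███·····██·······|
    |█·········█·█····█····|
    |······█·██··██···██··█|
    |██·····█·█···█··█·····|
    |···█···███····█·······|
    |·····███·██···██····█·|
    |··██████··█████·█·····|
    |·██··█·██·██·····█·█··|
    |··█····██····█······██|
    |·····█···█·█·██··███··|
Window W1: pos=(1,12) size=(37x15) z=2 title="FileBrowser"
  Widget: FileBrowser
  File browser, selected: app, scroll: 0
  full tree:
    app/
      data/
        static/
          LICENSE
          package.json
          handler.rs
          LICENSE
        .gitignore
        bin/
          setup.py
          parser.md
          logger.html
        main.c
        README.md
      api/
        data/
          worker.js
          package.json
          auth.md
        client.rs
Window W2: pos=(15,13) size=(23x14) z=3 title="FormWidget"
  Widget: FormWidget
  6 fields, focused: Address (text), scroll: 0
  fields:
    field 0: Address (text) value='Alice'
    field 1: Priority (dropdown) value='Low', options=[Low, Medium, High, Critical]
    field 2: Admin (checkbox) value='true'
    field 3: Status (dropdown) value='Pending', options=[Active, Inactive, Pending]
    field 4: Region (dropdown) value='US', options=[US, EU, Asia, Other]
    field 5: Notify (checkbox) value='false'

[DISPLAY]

                                   
                                   
                                   
                                   
                                   
                                   
                                   
                                   
                                   
━━━━━━━━━━━━━━━━━━━━━━━━━━━━━━━━┓  
eOfLife                         ┃  
━━━━━━━━━━━━━━━━━━━━━━━━━━━━━━━┓┨  
eBrowser ┏━━━━━━━━━━━━━━━━━━━━━┓┃  
─────────┃ FormWidget          ┃┃  
] app/   ┠─────────────────────┨┃  
[+] data/┃> Address:    [Alice]┃┃  
[+] api/ ┃  Priority:   [Low ▼]┃┃  
         ┃  Admin:      [x]    ┃┃  
         ┃  Status:     [Pend▼]┃┃  
         ┃  Region:     [US  ▼]┃┃  
         ┃  Notify:     [ ]    ┃┃  
         ┃                     ┃┃  
         ┃                     ┃┃  
         ┃                     ┃┃  


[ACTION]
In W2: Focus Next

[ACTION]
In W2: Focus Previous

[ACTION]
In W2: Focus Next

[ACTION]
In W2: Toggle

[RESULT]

                                   
                                   
                                   
                                   
                                   
                                   
                                   
                                   
                                   
━━━━━━━━━━━━━━━━━━━━━━━━━━━━━━━━┓  
eOfLife                         ┃  
━━━━━━━━━━━━━━━━━━━━━━━━━━━━━━━┓┨  
eBrowser ┏━━━━━━━━━━━━━━━━━━━━━┓┃  
─────────┃ FormWidget          ┃┃  
] app/   ┠─────────────────────┨┃  
[+] data/┃  Address:    [Alice]┃┃  
[+] api/ ┃> Priority:   [Low ▼]┃┃  
         ┃  Admin:      [x]    ┃┃  
         ┃  Status:     [Pend▼]┃┃  
         ┃  Region:     [US  ▼]┃┃  
         ┃  Notify:     [ ]    ┃┃  
         ┃                     ┃┃  
         ┃                     ┃┃  
         ┃                     ┃┃  


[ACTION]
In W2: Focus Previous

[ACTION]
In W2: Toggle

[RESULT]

                                   
                                   
                                   
                                   
                                   
                                   
                                   
                                   
                                   
━━━━━━━━━━━━━━━━━━━━━━━━━━━━━━━━┓  
eOfLife                         ┃  
━━━━━━━━━━━━━━━━━━━━━━━━━━━━━━━┓┨  
eBrowser ┏━━━━━━━━━━━━━━━━━━━━━┓┃  
─────────┃ FormWidget          ┃┃  
] app/   ┠─────────────────────┨┃  
[+] data/┃> Address:    [Alice]┃┃  
[+] api/ ┃  Priority:   [Low ▼]┃┃  
         ┃  Admin:      [x]    ┃┃  
         ┃  Status:     [Pend▼]┃┃  
         ┃  Region:     [US  ▼]┃┃  
         ┃  Notify:     [ ]    ┃┃  
         ┃                     ┃┃  
         ┃                     ┃┃  
         ┃                     ┃┃  


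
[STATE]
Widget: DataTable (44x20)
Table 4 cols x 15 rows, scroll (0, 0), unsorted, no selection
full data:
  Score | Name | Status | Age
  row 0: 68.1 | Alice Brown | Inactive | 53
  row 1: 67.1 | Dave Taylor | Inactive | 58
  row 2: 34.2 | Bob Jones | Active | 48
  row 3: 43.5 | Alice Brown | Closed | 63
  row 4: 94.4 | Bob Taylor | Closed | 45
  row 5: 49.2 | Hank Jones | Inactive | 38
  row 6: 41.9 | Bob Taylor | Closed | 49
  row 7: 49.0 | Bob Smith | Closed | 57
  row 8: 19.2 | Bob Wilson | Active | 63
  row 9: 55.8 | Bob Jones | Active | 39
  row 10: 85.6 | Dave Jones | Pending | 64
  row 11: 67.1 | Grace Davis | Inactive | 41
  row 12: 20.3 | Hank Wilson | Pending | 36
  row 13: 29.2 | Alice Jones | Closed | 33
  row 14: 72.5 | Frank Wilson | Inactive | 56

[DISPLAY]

Score│Name        │Status  │Age             
─────┼────────────┼────────┼───             
68.1 │Alice Brown │Inactive│53              
67.1 │Dave Taylor │Inactive│58              
34.2 │Bob Jones   │Active  │48              
43.5 │Alice Brown │Closed  │63              
94.4 │Bob Taylor  │Closed  │45              
49.2 │Hank Jones  │Inactive│38              
41.9 │Bob Taylor  │Closed  │49              
49.0 │Bob Smith   │Closed  │57              
19.2 │Bob Wilson  │Active  │63              
55.8 │Bob Jones   │Active  │39              
85.6 │Dave Jones  │Pending │64              
67.1 │Grace Davis │Inactive│41              
20.3 │Hank Wilson │Pending │36              
29.2 │Alice Jones │Closed  │33              
72.5 │Frank Wilson│Inactive│56              
                                            
                                            
                                            


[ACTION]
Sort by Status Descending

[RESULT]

Score│Name        │Status ▼│Age             
─────┼────────────┼────────┼───             
85.6 │Dave Jones  │Pending │64              
20.3 │Hank Wilson │Pending │36              
68.1 │Alice Brown │Inactive│53              
67.1 │Dave Taylor │Inactive│58              
49.2 │Hank Jones  │Inactive│38              
67.1 │Grace Davis │Inactive│41              
72.5 │Frank Wilson│Inactive│56              
43.5 │Alice Brown │Closed  │63              
94.4 │Bob Taylor  │Closed  │45              
41.9 │Bob Taylor  │Closed  │49              
49.0 │Bob Smith   │Closed  │57              
29.2 │Alice Jones │Closed  │33              
34.2 │Bob Jones   │Active  │48              
19.2 │Bob Wilson  │Active  │63              
55.8 │Bob Jones   │Active  │39              
                                            
                                            
                                            


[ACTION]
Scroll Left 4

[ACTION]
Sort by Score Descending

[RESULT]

Scor▼│Name        │Status  │Age             
─────┼────────────┼────────┼───             
94.4 │Bob Taylor  │Closed  │45              
85.6 │Dave Jones  │Pending │64              
72.5 │Frank Wilson│Inactive│56              
68.1 │Alice Brown │Inactive│53              
67.1 │Dave Taylor │Inactive│58              
67.1 │Grace Davis │Inactive│41              
55.8 │Bob Jones   │Active  │39              
49.2 │Hank Jones  │Inactive│38              
49.0 │Bob Smith   │Closed  │57              
43.5 │Alice Brown │Closed  │63              
41.9 │Bob Taylor  │Closed  │49              
34.2 │Bob Jones   │Active  │48              
29.2 │Alice Jones │Closed  │33              
20.3 │Hank Wilson │Pending │36              
19.2 │Bob Wilson  │Active  │63              
                                            
                                            
                                            


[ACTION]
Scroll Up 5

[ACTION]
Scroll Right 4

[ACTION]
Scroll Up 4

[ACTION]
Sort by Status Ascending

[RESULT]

Score│Name        │Status ▲│Age             
─────┼────────────┼────────┼───             
55.8 │Bob Jones   │Active  │39              
34.2 │Bob Jones   │Active  │48              
19.2 │Bob Wilson  │Active  │63              
94.4 │Bob Taylor  │Closed  │45              
49.0 │Bob Smith   │Closed  │57              
43.5 │Alice Brown │Closed  │63              
41.9 │Bob Taylor  │Closed  │49              
29.2 │Alice Jones │Closed  │33              
72.5 │Frank Wilson│Inactive│56              
68.1 │Alice Brown │Inactive│53              
67.1 │Dave Taylor │Inactive│58              
67.1 │Grace Davis │Inactive│41              
49.2 │Hank Jones  │Inactive│38              
85.6 │Dave Jones  │Pending │64              
20.3 │Hank Wilson │Pending │36              
                                            
                                            
                                            


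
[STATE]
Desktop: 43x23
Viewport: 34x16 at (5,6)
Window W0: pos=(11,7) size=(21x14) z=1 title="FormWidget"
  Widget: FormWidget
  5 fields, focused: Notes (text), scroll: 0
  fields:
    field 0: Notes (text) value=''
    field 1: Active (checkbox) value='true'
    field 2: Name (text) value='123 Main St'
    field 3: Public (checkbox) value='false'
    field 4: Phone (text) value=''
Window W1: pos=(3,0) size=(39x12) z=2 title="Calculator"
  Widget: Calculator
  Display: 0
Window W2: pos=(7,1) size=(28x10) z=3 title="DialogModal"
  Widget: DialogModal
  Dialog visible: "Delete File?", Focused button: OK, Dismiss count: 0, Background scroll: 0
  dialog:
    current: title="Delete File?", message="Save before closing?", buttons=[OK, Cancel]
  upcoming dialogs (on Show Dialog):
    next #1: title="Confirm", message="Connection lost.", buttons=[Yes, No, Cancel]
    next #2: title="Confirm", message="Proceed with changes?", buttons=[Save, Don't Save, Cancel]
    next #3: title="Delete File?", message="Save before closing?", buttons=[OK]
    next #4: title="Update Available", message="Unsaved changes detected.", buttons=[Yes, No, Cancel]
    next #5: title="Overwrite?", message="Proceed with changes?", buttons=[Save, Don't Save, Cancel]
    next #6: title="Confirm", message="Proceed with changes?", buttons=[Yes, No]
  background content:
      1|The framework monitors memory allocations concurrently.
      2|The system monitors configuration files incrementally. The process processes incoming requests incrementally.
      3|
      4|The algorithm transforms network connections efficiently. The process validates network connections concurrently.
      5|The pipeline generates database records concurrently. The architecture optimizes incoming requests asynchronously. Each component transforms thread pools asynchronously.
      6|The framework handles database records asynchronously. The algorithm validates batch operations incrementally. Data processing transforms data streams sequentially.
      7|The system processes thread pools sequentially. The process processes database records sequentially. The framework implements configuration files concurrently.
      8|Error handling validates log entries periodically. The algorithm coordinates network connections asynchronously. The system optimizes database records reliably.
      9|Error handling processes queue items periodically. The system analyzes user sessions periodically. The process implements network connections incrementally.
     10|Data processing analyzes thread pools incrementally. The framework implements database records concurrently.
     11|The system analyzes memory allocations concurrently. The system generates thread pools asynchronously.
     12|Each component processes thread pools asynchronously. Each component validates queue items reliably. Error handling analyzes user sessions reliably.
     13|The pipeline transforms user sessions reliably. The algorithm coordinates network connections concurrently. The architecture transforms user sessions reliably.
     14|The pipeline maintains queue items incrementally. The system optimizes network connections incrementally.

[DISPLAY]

──┃  │Save before closing?│  ┃    
 4┃Th│   [OK]  Cancel     │ n┃    
──┃Th└────────────────────┘at┃    
 1┃The framework handles data┃    
──┗━━━━━━━━━━━━━━━━━━━━━━━━━━┛    
━━━━━━━━━━━━━━━━━━━━━━━━━━━━━━━━━━
      ┃  Name:       [123]┃       
      ┃  Public:     [ ]  ┃       
      ┃  Phone:      [   ]┃       
      ┃                   ┃       
      ┃                   ┃       
      ┃                   ┃       
      ┃                   ┃       
      ┃                   ┃       
      ┗━━━━━━━━━━━━━━━━━━━┛       
                                  


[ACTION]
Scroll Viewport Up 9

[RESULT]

━━━━━━━━━━━━━━━━━━━━━━━━━━━━━━━━━━
Ca┏━━━━━━━━━━━━━━━━━━━━━━━━━━┓    
──┃ DialogModal              ┃────
  ┠──────────────────────────┨    
──┃Th┌────────────────────┐em┃    
 7┃Th│    Delete File?    │ig┃    
──┃  │Save before closing?│  ┃    
 4┃Th│   [OK]  Cancel     │ n┃    
──┃Th└────────────────────┘at┃    
 1┃The framework handles data┃    
──┗━━━━━━━━━━━━━━━━━━━━━━━━━━┛    
━━━━━━━━━━━━━━━━━━━━━━━━━━━━━━━━━━
      ┃  Name:       [123]┃       
      ┃  Public:     [ ]  ┃       
      ┃  Phone:      [   ]┃       
      ┃                   ┃       


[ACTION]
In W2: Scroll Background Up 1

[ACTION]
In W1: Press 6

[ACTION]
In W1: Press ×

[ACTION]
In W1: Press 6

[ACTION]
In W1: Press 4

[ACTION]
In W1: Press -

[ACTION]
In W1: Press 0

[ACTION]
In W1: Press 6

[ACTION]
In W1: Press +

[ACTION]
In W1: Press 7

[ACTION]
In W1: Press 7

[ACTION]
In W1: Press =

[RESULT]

━━━━━━━━━━━━━━━━━━━━━━━━━━━━━━━━━━
Ca┏━━━━━━━━━━━━━━━━━━━━━━━━━━┓    
──┃ DialogModal              ┃────
  ┠──────────────────────────┨   4
──┃Th┌────────────────────┐em┃    
 7┃Th│    Delete File?    │ig┃    
──┃  │Save before closing?│  ┃    
 4┃Th│   [OK]  Cancel     │ n┃    
──┃Th└────────────────────┘at┃    
 1┃The framework handles data┃    
──┗━━━━━━━━━━━━━━━━━━━━━━━━━━┛    
━━━━━━━━━━━━━━━━━━━━━━━━━━━━━━━━━━
      ┃  Name:       [123]┃       
      ┃  Public:     [ ]  ┃       
      ┃  Phone:      [   ]┃       
      ┃                   ┃       


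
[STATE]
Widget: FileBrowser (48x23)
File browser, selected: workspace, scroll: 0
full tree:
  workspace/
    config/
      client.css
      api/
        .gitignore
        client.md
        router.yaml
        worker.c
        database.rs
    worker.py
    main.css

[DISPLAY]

> [-] workspace/                                
    [+] config/                                 
    worker.py                                   
    main.css                                    
                                                
                                                
                                                
                                                
                                                
                                                
                                                
                                                
                                                
                                                
                                                
                                                
                                                
                                                
                                                
                                                
                                                
                                                
                                                


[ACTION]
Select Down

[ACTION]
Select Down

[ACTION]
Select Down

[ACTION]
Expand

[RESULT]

  [-] workspace/                                
    [+] config/                                 
    worker.py                                   
  > main.css                                    
                                                
                                                
                                                
                                                
                                                
                                                
                                                
                                                
                                                
                                                
                                                
                                                
                                                
                                                
                                                
                                                
                                                
                                                
                                                


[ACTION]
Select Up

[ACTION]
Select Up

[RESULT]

  [-] workspace/                                
  > [+] config/                                 
    worker.py                                   
    main.css                                    
                                                
                                                
                                                
                                                
                                                
                                                
                                                
                                                
                                                
                                                
                                                
                                                
                                                
                                                
                                                
                                                
                                                
                                                
                                                


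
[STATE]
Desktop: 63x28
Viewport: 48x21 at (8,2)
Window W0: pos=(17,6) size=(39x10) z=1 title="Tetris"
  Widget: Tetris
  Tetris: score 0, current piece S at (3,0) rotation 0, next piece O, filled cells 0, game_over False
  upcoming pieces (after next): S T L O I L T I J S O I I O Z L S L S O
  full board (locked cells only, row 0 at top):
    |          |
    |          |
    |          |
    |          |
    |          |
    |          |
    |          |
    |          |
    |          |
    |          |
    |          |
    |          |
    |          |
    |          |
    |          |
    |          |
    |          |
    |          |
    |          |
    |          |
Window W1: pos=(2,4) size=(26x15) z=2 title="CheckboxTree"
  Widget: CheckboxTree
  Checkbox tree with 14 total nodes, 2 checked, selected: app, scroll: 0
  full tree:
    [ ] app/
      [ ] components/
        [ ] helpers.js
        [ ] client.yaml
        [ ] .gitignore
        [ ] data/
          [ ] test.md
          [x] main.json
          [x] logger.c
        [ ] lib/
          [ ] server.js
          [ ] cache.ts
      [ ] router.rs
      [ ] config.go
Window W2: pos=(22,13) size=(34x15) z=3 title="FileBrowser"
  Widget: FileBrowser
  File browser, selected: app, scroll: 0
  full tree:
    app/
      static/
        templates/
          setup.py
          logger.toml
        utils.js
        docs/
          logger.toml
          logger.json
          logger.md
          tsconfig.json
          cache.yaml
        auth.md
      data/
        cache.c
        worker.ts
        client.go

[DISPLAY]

                                                
                                                
━━━━━━━━━━━━━━━━━━━┓                            
kboxTree           ┃                            
───────────────────┨━━━━━━━━━━━━━━━━━━━━━━━━━━━┓
app/               ┃                           ┃
] components/      ┃───────────────────────────┨
[ ] helpers.js     ┃│Next:                     ┃
[ ] client.yaml    ┃│▓▓                        ┃
[ ] .gitignore     ┃│▓▓                        ┃
[-] data/          ┃│                          ┃
  [ ] test.md ┏━━━━━━━━━━━━━━━━━━━━━━━━━━━━━━━━┓
  [x] main.jso┃ FileBrowser                    ┃
  [x] logger.c┠────────────────────────────────┨
[ ] lib/      ┃> [-] app/                      ┃
  [ ] server.j┃    [+] static/                 ┃
━━━━━━━━━━━━━━┃    [+] data/                   ┃
              ┃                                ┃
              ┃                                ┃
              ┃                                ┃
              ┃                                ┃


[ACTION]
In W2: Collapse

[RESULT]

                                                
                                                
━━━━━━━━━━━━━━━━━━━┓                            
kboxTree           ┃                            
───────────────────┨━━━━━━━━━━━━━━━━━━━━━━━━━━━┓
app/               ┃                           ┃
] components/      ┃───────────────────────────┨
[ ] helpers.js     ┃│Next:                     ┃
[ ] client.yaml    ┃│▓▓                        ┃
[ ] .gitignore     ┃│▓▓                        ┃
[-] data/          ┃│                          ┃
  [ ] test.md ┏━━━━━━━━━━━━━━━━━━━━━━━━━━━━━━━━┓
  [x] main.jso┃ FileBrowser                    ┃
  [x] logger.c┠────────────────────────────────┨
[ ] lib/      ┃> [+] app/                      ┃
  [ ] server.j┃                                ┃
━━━━━━━━━━━━━━┃                                ┃
              ┃                                ┃
              ┃                                ┃
              ┃                                ┃
              ┃                                ┃


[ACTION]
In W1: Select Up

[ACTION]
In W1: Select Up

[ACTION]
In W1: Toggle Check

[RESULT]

                                                
                                                
━━━━━━━━━━━━━━━━━━━┓                            
kboxTree           ┃                            
───────────────────┨━━━━━━━━━━━━━━━━━━━━━━━━━━━┓
app/               ┃                           ┃
] components/      ┃───────────────────────────┨
[x] helpers.js     ┃│Next:                     ┃
[x] client.yaml    ┃│▓▓                        ┃
[x] .gitignore     ┃│▓▓                        ┃
[x] data/          ┃│                          ┃
  [x] test.md ┏━━━━━━━━━━━━━━━━━━━━━━━━━━━━━━━━┓
  [x] main.jso┃ FileBrowser                    ┃
  [x] logger.c┠────────────────────────────────┨
[x] lib/      ┃> [+] app/                      ┃
  [x] server.j┃                                ┃
━━━━━━━━━━━━━━┃                                ┃
              ┃                                ┃
              ┃                                ┃
              ┃                                ┃
              ┃                                ┃


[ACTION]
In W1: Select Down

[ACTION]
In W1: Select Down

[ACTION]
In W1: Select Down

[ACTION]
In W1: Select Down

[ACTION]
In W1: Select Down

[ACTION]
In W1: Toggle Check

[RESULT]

                                                
                                                
━━━━━━━━━━━━━━━━━━━┓                            
kboxTree           ┃                            
───────────────────┨━━━━━━━━━━━━━━━━━━━━━━━━━━━┓
app/               ┃                           ┃
] components/      ┃───────────────────────────┨
[x] helpers.js     ┃│Next:                     ┃
[x] client.yaml    ┃│▓▓                        ┃
[x] .gitignore     ┃│▓▓                        ┃
[ ] data/          ┃│                          ┃
  [ ] test.md ┏━━━━━━━━━━━━━━━━━━━━━━━━━━━━━━━━┓
  [ ] main.jso┃ FileBrowser                    ┃
  [ ] logger.c┠────────────────────────────────┨
[x] lib/      ┃> [+] app/                      ┃
  [x] server.j┃                                ┃
━━━━━━━━━━━━━━┃                                ┃
              ┃                                ┃
              ┃                                ┃
              ┃                                ┃
              ┃                                ┃
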